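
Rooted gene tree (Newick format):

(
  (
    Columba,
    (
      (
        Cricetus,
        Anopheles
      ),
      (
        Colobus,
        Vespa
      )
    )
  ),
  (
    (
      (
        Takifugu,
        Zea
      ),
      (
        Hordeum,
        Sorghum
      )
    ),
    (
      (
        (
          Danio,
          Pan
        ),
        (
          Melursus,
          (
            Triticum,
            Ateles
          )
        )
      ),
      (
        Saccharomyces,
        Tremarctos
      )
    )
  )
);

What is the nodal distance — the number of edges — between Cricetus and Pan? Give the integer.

The MRCA of Cricetus and Pan is the root of the tree.
From Cricetus up to that node: 4 branches. From Pan up to the same node: 5 branches. Total: 4 + 5 = 9.

9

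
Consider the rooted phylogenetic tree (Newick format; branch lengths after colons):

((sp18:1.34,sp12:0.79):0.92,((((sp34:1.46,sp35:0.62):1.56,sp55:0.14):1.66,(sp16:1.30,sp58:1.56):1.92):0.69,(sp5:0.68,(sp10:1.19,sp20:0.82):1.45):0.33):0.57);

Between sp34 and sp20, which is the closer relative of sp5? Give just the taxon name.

The MRCA of sp5 and sp20 subtends (sp5,(sp10,sp20)) (3 taxa).
The MRCA of sp5 and sp34 subtends ((((sp34,sp35),sp55),(sp16,sp58)),(sp5,(sp10,sp20))) (8 taxa).
The first is nested inside the second, so sp5 shares a more recent common ancestor with sp20.

sp20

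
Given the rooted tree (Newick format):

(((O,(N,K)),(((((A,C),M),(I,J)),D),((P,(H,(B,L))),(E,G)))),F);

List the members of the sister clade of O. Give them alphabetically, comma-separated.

O attaches to the tree at the node subtending (O,(N,K)).
The other lineage descending from that same node — the sister group — is (N,K); its 2 tips in alphabetical order are the answer.

K, N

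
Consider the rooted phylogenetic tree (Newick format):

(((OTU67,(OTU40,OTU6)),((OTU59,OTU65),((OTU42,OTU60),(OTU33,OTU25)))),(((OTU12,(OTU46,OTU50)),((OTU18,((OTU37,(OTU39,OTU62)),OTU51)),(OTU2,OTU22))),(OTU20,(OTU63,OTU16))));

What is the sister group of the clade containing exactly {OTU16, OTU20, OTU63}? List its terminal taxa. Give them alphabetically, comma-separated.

OTU12, OTU18, OTU2, OTU22, OTU37, OTU39, OTU46, OTU50, OTU51, OTU62

The clade containing exactly {OTU16, OTU20, OTU63} attaches to the tree at the node subtending (((OTU12,(OTU46,OTU50)),((OTU18,((OTU37,(OTU39,OTU62)),OTU51)),(OTU2,OTU22))),(OTU20,(OTU63,OTU16))).
The other lineage descending from that same node — the sister group — is ((OTU12,(OTU46,OTU50)),((OTU18,((OTU37,(OTU39,OTU62)),OTU51)),(OTU2,OTU22))); its 10 tips in alphabetical order are the answer.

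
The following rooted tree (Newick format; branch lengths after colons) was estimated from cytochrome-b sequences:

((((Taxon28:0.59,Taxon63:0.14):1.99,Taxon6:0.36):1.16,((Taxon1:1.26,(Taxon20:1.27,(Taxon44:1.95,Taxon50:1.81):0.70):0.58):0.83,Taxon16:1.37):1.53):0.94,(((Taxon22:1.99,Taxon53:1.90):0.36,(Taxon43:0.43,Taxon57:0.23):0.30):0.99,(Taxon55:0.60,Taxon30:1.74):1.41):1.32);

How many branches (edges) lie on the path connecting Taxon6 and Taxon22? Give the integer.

7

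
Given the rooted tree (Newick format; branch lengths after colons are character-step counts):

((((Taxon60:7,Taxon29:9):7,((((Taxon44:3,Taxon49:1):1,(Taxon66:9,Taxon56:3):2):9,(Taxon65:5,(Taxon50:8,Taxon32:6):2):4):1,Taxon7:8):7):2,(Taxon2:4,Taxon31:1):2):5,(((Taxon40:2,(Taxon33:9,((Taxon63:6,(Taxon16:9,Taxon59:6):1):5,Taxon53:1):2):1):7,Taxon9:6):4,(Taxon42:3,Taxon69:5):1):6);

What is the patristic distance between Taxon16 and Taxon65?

The path runs Taxon16 → … → MRCA → … → Taxon65; the MRCA is the root of the tree.
Branch lengths along that path: 9 + 1 + 5 + 2 + 1 + 7 + 4 + 6 + 5 + 2 + 7 + 1 + 4 + 5 = 59.

59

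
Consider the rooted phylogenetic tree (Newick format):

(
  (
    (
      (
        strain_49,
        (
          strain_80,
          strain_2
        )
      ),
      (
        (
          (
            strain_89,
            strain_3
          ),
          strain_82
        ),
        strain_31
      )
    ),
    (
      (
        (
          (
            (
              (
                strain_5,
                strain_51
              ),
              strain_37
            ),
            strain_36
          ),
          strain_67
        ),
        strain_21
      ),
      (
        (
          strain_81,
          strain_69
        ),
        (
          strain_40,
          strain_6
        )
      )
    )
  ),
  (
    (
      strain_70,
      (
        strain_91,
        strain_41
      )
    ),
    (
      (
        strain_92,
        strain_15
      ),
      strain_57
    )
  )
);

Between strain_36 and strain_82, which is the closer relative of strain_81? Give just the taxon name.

The MRCA of strain_81 and strain_36 subtends ((((((strain_5,strain_51),strain_37),strain_36),strain_67),strain_21),((strain_81,strain_69),(strain_40,strain_6))) (10 taxa).
The MRCA of strain_81 and strain_82 subtends (((strain_49,(strain_80,strain_2)),(((strain_89,strain_3),strain_82),strain_31)),((((((strain_5,strain_51),strain_37),strain_36),strain_67),strain_21),((strain_81,strain_69),(strain_40,strain_6)))) (17 taxa).
The first is nested inside the second, so strain_81 shares a more recent common ancestor with strain_36.

strain_36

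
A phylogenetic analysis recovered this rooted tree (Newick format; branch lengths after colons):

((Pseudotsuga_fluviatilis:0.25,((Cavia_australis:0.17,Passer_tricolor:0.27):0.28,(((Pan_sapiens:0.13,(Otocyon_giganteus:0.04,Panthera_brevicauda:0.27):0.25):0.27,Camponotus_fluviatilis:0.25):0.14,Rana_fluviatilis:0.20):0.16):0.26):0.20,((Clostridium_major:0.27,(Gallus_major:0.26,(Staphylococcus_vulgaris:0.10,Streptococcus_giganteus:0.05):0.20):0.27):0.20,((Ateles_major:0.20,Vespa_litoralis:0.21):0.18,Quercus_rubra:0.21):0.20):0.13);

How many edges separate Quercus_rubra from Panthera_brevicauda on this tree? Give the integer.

The MRCA of Quercus_rubra and Panthera_brevicauda is the root of the tree.
From Quercus_rubra up to that node: 3 branches. From Panthera_brevicauda up to the same node: 7 branches. Total: 3 + 7 = 10.

10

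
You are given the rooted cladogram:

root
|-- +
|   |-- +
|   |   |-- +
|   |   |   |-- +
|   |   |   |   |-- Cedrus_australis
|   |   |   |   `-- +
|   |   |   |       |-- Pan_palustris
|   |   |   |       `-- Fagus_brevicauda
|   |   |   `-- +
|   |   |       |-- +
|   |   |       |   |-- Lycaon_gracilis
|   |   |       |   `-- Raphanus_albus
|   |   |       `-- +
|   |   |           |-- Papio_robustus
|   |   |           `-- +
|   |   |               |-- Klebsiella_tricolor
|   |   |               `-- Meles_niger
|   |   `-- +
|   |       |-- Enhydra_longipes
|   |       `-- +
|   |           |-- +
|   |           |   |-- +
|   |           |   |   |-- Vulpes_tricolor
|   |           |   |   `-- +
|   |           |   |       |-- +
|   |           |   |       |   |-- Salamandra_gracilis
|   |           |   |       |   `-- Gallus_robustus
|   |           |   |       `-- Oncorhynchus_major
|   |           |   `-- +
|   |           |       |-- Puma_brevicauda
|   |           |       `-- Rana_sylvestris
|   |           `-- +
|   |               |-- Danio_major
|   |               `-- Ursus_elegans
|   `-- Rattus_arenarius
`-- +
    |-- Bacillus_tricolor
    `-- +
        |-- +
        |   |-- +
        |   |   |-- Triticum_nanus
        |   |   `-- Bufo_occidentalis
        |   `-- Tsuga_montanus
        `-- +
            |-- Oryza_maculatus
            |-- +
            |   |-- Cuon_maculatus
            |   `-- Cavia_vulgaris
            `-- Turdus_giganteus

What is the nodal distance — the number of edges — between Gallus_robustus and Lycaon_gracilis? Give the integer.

11

The MRCA of Gallus_robustus and Lycaon_gracilis is the node subtending (((Cedrus_australis,(Pan_palustris,Fagus_brevicauda)),((Lycaon_gracilis,Raphanus_albus),(Papio_robustus,(Klebsiella_tricolor,Meles_niger)))),(Enhydra_longipes,(((Vulpes_tricolor,((Salamandra_gracilis,Gallus_robustus),Oncorhynchus_major)),(Puma_brevicauda,Rana_sylvestris)),(Danio_major,Ursus_elegans)))).
From Gallus_robustus up to that node: 7 branches. From Lycaon_gracilis up to the same node: 4 branches. Total: 7 + 4 = 11.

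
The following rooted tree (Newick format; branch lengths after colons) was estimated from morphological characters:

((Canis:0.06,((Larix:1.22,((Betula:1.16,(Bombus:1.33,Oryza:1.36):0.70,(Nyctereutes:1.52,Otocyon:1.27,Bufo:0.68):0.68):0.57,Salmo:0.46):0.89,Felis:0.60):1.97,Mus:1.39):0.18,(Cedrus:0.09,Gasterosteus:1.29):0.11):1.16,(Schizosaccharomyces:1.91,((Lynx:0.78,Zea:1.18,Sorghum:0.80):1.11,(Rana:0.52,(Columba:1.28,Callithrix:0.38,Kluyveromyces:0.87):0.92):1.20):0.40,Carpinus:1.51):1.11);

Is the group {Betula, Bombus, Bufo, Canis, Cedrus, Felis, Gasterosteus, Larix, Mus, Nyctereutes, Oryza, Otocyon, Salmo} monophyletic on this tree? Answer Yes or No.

The most recent common ancestor of these taxa subtends (Canis,((Larix,((Betula,(Bombus,Oryza),(Nyctereutes,Otocyon,Bufo)),Salmo),Felis),Mus),(Cedrus,Gasterosteus)).
That clade has exactly 13 tips — every listed taxon and nothing else — so the group is monophyletic.

Yes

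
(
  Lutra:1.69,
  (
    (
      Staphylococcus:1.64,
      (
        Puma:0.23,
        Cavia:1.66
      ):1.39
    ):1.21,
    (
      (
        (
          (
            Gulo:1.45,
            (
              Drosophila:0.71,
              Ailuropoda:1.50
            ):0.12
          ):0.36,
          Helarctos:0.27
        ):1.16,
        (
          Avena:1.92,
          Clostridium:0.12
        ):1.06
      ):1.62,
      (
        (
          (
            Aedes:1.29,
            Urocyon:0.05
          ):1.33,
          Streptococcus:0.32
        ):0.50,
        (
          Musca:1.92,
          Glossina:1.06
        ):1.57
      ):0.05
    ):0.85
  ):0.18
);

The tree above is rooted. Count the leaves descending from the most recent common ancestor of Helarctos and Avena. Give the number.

6

The MRCA of Helarctos and Avena is the node subtending (((Gulo,(Drosophila,Ailuropoda)),Helarctos),(Avena,Clostridium)).
That clade contains 6 terminal taxa: Ailuropoda, Avena, Clostridium, Drosophila, Gulo, Helarctos.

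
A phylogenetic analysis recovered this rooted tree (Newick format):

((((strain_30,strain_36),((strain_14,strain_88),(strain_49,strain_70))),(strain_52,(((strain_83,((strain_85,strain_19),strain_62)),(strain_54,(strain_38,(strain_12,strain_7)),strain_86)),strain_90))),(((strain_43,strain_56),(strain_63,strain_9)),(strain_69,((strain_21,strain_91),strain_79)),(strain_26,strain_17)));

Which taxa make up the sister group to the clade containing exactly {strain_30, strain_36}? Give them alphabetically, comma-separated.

The clade containing exactly {strain_30, strain_36} attaches to the tree at the node subtending ((strain_30,strain_36),((strain_14,strain_88),(strain_49,strain_70))).
The other lineage descending from that same node — the sister group — is ((strain_14,strain_88),(strain_49,strain_70)); its 4 tips in alphabetical order are the answer.

strain_14, strain_49, strain_70, strain_88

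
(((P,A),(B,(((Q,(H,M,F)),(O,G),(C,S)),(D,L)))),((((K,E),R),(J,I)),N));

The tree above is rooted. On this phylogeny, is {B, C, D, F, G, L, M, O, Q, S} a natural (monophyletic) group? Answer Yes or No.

The MRCA of the listed taxa subtends (B,(((Q,(H,M,F)),(O,G),(C,S)),(D,L))).
That clade also contains H, which is not in the proposed group, so the group is not monophyletic.

No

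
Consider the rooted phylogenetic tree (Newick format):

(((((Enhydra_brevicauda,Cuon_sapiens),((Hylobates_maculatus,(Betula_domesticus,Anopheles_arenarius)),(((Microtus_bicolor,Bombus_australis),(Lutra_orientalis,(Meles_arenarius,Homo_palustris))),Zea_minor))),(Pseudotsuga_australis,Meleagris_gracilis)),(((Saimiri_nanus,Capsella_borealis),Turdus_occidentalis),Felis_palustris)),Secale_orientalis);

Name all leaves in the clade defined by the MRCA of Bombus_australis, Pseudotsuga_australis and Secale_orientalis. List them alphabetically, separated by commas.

Anopheles_arenarius, Betula_domesticus, Bombus_australis, Capsella_borealis, Cuon_sapiens, Enhydra_brevicauda, Felis_palustris, Homo_palustris, Hylobates_maculatus, Lutra_orientalis, Meleagris_gracilis, Meles_arenarius, Microtus_bicolor, Pseudotsuga_australis, Saimiri_nanus, Secale_orientalis, Turdus_occidentalis, Zea_minor

Tracing Bombus_australis: it sits inside (Microtus_bicolor,Bombus_australis).
Tracing Pseudotsuga_australis: it sits inside (Pseudotsuga_australis,Meleagris_gracilis).
Tracing Secale_orientalis: it attaches directly to the root.
The smallest clade enclosing all 3 is the whole tree (their MRCA is the root), so the answer is all 18 tips in alphabetical order.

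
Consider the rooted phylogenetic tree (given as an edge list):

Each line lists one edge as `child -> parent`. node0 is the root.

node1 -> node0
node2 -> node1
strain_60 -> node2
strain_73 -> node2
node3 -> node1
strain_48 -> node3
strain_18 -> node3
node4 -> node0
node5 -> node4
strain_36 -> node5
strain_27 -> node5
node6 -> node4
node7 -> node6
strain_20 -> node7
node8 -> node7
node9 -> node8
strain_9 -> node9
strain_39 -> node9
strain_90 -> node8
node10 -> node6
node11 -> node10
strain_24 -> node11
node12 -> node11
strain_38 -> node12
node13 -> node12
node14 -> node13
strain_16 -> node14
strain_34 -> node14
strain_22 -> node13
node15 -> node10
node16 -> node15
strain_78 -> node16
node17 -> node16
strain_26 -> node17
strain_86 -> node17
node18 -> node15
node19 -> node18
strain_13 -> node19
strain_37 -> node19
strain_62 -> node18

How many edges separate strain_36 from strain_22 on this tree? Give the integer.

8

The MRCA of strain_36 and strain_22 is the node subtending ((strain_36,strain_27),((strain_20,((strain_9,strain_39),strain_90)),((strain_24,(strain_38,((strain_16,strain_34),strain_22))),((strain_78,(strain_26,strain_86)),((strain_13,strain_37),strain_62))))).
From strain_36 up to that node: 2 branches. From strain_22 up to the same node: 6 branches. Total: 2 + 6 = 8.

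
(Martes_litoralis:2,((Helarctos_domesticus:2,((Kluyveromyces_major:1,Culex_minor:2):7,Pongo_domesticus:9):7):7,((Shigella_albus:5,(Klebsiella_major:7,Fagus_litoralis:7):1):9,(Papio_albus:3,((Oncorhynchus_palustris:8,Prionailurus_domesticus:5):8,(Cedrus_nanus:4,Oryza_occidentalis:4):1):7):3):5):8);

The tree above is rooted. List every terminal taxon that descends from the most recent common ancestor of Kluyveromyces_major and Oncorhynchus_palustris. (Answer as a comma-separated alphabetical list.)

Tracing Kluyveromyces_major: it sits inside (Kluyveromyces_major,Culex_minor).
Tracing Oncorhynchus_palustris: it sits inside (Oncorhynchus_palustris,Prionailurus_domesticus).
The smallest clade enclosing both is ((Helarctos_domesticus,((Kluyveromyces_major,Culex_minor),Pongo_domesticus)),((Shigella_albus,(Klebsiella_major,Fagus_litoralis)),(Papio_albus,((Oncorhynchus_palustris,Prionailurus_domesticus),(Cedrus_nanus,Oryza_occidentalis))))); the answer is its 12 terminal taxa in alphabetical order.

Cedrus_nanus, Culex_minor, Fagus_litoralis, Helarctos_domesticus, Klebsiella_major, Kluyveromyces_major, Oncorhynchus_palustris, Oryza_occidentalis, Papio_albus, Pongo_domesticus, Prionailurus_domesticus, Shigella_albus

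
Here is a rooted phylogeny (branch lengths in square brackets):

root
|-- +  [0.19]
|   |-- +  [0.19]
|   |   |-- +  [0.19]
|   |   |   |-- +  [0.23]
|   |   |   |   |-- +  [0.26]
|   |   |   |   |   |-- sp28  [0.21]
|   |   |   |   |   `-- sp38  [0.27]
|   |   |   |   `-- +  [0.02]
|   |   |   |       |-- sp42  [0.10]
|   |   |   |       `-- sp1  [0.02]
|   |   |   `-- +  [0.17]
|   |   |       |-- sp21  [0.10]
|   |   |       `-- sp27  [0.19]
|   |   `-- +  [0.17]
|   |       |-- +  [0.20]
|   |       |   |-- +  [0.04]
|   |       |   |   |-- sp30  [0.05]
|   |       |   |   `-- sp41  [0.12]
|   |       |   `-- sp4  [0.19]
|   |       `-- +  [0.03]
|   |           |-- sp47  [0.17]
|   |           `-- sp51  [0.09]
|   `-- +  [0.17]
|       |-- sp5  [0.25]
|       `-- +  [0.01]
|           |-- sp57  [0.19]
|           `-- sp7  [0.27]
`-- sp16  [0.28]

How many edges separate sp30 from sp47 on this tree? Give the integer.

The MRCA of sp30 and sp47 is the node subtending (((sp30,sp41),sp4),(sp47,sp51)).
From sp30 up to that node: 3 branches. From sp47 up to the same node: 2 branches. Total: 3 + 2 = 5.

5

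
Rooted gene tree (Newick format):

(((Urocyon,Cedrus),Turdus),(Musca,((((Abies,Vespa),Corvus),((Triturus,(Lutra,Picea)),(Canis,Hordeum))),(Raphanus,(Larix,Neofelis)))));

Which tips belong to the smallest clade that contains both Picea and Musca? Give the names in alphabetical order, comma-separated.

Abies, Canis, Corvus, Hordeum, Larix, Lutra, Musca, Neofelis, Picea, Raphanus, Triturus, Vespa

Tracing Picea: it sits inside (Lutra,Picea).
Tracing Musca: it sits inside (Musca,((((Abies,Vespa),Corvus),((Triturus,(Lutra,Picea)),(Canis,Hordeum))),(Raphanus,(Larix,Neofelis)))).
The smallest clade enclosing both is (Musca,((((Abies,Vespa),Corvus),((Triturus,(Lutra,Picea)),(Canis,Hordeum))),(Raphanus,(Larix,Neofelis)))); the answer is its 12 terminal taxa in alphabetical order.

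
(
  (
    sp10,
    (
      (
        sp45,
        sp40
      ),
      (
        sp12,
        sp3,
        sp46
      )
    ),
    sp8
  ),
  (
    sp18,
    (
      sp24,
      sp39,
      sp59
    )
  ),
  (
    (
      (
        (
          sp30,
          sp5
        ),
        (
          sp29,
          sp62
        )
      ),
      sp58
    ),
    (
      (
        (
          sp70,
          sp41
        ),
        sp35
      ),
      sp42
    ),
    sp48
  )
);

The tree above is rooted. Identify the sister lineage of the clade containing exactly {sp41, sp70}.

sp35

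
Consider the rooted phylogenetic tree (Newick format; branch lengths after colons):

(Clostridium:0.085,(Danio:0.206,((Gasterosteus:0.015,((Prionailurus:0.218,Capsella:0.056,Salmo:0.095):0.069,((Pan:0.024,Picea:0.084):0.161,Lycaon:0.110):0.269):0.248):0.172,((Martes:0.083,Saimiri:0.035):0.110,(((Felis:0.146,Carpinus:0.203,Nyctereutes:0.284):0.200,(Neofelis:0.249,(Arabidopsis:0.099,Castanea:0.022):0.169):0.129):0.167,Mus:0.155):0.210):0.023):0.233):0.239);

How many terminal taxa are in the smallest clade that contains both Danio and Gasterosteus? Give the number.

The MRCA of Danio and Gasterosteus is the node subtending (Danio,((Gasterosteus,((Prionailurus,Capsella,Salmo),((Pan,Picea),Lycaon))),((Martes,Saimiri),(((Felis,Carpinus,Nyctereutes),(Neofelis,(Arabidopsis,Castanea))),Mus)))).
That clade contains 17 terminal taxa: Arabidopsis, Capsella, Carpinus, Castanea, Danio, Felis, Gasterosteus, Lycaon, Martes, Mus, Neofelis, Nyctereutes, Pan, Picea, Prionailurus, Saimiri, Salmo.

17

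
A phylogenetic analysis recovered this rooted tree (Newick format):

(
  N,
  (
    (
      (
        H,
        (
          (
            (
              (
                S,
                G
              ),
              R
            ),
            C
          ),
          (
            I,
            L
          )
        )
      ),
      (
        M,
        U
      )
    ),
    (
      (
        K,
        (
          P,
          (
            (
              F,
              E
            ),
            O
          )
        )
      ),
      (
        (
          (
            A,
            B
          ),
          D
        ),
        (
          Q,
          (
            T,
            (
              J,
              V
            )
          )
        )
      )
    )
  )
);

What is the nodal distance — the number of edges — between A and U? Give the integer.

8

The MRCA of A and U is the node subtending (((H,((((S,G),R),C),(I,L))),(M,U)),((K,(P,((F,E),O))),(((A,B),D),(Q,(T,(J,V)))))).
From A up to that node: 5 branches. From U up to the same node: 3 branches. Total: 5 + 3 = 8.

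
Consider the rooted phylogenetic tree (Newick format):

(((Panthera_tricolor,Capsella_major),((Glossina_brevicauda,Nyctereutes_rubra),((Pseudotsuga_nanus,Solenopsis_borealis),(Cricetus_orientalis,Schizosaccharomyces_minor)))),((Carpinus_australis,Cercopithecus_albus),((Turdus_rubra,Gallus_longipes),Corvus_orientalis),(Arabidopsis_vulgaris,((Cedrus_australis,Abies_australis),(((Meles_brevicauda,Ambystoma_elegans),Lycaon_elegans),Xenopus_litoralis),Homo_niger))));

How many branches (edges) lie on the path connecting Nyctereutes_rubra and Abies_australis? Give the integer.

9

The MRCA of Nyctereutes_rubra and Abies_australis is the root of the tree.
From Nyctereutes_rubra up to that node: 4 branches. From Abies_australis up to the same node: 5 branches. Total: 4 + 5 = 9.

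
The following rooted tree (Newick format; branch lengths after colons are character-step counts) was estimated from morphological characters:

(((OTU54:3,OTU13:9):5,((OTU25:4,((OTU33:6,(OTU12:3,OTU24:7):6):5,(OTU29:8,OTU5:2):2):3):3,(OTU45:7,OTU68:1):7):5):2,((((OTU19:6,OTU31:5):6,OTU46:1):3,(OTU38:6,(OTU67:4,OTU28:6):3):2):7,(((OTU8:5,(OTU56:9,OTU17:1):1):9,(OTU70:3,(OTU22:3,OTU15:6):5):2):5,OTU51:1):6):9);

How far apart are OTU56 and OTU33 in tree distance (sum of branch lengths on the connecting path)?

The path runs OTU56 → … → MRCA → … → OTU33; the MRCA is the root of the tree.
Branch lengths along that path: 9 + 1 + 9 + 5 + 6 + 9 + 2 + 5 + 3 + 3 + 5 + 6 = 63.

63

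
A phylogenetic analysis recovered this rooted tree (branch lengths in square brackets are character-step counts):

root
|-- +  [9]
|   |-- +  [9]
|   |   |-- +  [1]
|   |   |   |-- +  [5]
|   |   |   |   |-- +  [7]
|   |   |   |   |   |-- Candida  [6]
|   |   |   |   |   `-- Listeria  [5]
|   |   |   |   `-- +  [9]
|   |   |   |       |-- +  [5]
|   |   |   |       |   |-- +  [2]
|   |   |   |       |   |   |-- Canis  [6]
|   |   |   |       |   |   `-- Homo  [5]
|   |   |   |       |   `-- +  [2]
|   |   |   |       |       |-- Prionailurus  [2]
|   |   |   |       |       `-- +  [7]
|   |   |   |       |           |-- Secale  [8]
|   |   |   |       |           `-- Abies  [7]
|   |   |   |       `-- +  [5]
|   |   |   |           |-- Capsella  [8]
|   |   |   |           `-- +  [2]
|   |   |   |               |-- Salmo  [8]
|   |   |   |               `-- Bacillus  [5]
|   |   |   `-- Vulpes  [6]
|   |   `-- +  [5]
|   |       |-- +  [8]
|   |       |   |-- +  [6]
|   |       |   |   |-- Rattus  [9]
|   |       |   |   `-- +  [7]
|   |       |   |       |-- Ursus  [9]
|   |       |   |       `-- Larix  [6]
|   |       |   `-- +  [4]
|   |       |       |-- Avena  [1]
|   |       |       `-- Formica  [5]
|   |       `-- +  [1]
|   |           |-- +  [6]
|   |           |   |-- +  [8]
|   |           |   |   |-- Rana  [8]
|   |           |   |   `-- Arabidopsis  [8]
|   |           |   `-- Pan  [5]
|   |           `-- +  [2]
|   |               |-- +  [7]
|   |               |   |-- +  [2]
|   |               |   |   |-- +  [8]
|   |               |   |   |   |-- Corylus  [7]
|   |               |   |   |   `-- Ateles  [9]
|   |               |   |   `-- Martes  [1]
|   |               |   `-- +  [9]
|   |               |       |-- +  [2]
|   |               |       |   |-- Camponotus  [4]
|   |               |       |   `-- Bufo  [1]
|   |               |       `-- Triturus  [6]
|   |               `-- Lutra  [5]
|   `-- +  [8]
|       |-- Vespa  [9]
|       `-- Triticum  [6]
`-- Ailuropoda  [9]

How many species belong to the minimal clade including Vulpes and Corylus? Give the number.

26

The MRCA of Vulpes and Corylus is the node subtending ((((Candida,Listeria),(((Canis,Homo),(Prionailurus,(Secale,Abies))),(Capsella,(Salmo,Bacillus)))),Vulpes),(((Rattus,(Ursus,Larix)),(Avena,Formica)),(((Rana,Arabidopsis),Pan),((((Corylus,Ateles),Martes),((Camponotus,Bufo),Triturus)),Lutra)))).
That clade contains 26 terminal taxa: Abies, Arabidopsis, Ateles, Avena, Bacillus, Bufo, Camponotus, Candida, Canis, Capsella, Corylus, Formica, Homo, Larix, Listeria, Lutra, Martes, Pan, Prionailurus, Rana, Rattus, Salmo, Secale, Triturus, Ursus, Vulpes.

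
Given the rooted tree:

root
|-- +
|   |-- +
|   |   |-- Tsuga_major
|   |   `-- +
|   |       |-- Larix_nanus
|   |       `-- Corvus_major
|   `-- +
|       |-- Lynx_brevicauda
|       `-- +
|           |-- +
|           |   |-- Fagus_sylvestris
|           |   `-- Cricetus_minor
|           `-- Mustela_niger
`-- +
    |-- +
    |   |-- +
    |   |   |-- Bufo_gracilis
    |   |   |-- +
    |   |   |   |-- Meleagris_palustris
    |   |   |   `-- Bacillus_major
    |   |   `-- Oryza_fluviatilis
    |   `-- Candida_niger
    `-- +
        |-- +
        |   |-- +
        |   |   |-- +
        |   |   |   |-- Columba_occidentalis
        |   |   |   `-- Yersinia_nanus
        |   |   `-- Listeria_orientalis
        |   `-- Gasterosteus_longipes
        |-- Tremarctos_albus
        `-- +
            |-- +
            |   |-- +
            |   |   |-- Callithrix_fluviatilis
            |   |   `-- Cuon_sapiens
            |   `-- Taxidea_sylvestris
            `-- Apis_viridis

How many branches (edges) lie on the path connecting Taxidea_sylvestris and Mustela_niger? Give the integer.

9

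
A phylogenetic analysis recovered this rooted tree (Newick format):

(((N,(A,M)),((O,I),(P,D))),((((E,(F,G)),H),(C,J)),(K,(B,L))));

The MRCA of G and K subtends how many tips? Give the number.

The MRCA of G and K is the node subtending ((((E,(F,G)),H),(C,J)),(K,(B,L))).
That clade contains 9 terminal taxa: B, C, E, F, G, H, J, K, L.

9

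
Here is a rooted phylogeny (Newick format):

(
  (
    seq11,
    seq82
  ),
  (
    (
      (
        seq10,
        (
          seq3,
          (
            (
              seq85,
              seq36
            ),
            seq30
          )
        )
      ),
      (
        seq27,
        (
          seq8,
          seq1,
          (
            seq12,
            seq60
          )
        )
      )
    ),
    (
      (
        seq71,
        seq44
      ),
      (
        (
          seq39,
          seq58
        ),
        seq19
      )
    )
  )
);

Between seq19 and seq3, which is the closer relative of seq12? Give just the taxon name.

The MRCA of seq12 and seq3 subtends ((seq10,(seq3,((seq85,seq36),seq30))),(seq27,(seq8,seq1,(seq12,seq60)))) (10 taxa).
The MRCA of seq12 and seq19 subtends (((seq10,(seq3,((seq85,seq36),seq30))),(seq27,(seq8,seq1,(seq12,seq60)))),((seq71,seq44),((seq39,seq58),seq19))) (15 taxa).
The first is nested inside the second, so seq12 shares a more recent common ancestor with seq3.

seq3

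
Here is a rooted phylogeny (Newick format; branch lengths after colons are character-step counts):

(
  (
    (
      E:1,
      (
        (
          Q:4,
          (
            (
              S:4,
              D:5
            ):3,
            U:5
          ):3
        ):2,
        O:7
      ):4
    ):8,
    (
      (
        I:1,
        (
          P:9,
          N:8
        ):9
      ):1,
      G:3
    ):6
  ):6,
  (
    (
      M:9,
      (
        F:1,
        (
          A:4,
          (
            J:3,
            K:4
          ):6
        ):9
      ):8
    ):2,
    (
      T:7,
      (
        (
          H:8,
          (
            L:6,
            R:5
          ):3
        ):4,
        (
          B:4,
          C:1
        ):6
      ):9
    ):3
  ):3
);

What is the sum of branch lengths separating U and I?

The path runs U → … → MRCA → … → I; the MRCA is the node subtending ((E,((Q,((S,D),U)),O)),((I,(P,N)),G)).
Branch lengths along that path: 5 + 3 + 2 + 4 + 8 + 6 + 1 + 1 = 30.

30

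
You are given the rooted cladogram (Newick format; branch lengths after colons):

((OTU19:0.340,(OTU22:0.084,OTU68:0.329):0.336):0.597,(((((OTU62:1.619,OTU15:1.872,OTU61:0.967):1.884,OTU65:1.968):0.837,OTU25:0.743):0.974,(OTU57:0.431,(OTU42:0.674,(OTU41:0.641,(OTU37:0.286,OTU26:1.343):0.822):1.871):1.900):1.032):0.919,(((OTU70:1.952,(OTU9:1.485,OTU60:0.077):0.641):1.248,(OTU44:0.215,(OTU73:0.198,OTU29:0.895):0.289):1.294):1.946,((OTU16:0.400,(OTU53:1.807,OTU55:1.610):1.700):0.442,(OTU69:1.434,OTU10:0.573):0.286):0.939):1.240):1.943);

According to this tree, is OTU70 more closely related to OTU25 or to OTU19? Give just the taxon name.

The MRCA of OTU70 and OTU25 subtends (((((OTU62,OTU15,OTU61),OTU65),OTU25),(OTU57,(OTU42,(OTU41,(OTU37,OTU26))))),(((OTU70,(OTU9,OTU60)),(OTU44,(OTU73,OTU29))),((OTU16,(OTU53,OTU55)),(OTU69,OTU10)))) (21 taxa).
The MRCA of OTU70 and OTU19 is the root, subtending the entire tree (24 taxa).
The first is nested inside the second, so OTU70 shares a more recent common ancestor with OTU25.

OTU25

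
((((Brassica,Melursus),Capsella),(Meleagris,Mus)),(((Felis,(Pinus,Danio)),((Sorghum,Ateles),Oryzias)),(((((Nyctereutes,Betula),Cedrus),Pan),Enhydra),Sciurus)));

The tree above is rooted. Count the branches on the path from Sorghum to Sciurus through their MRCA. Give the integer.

The MRCA of Sorghum and Sciurus is the node subtending (((Felis,(Pinus,Danio)),((Sorghum,Ateles),Oryzias)),(((((Nyctereutes,Betula),Cedrus),Pan),Enhydra),Sciurus)).
From Sorghum up to that node: 4 branches. From Sciurus up to the same node: 2 branches. Total: 4 + 2 = 6.

6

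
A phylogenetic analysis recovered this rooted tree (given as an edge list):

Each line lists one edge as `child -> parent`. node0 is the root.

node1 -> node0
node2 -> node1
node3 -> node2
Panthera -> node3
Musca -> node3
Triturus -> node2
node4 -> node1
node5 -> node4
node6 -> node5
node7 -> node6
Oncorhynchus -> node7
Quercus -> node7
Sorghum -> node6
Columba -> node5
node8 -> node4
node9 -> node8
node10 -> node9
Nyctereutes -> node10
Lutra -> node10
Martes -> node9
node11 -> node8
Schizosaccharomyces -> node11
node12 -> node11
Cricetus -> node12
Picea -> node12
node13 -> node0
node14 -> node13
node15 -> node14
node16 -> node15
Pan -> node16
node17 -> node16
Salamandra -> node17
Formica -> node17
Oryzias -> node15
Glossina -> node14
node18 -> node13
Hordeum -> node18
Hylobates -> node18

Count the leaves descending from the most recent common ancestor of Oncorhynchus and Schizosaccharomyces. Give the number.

10

The MRCA of Oncorhynchus and Schizosaccharomyces is the node subtending ((((Oncorhynchus,Quercus),Sorghum),Columba),(((Nyctereutes,Lutra),Martes),(Schizosaccharomyces,(Cricetus,Picea)))).
That clade contains 10 terminal taxa: Columba, Cricetus, Lutra, Martes, Nyctereutes, Oncorhynchus, Picea, Quercus, Schizosaccharomyces, Sorghum.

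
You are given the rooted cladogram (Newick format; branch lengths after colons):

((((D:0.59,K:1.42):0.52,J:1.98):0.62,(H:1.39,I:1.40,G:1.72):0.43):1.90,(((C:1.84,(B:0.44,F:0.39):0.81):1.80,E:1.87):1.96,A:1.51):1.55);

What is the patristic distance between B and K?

The path runs B → … → MRCA → … → K; the MRCA is the root of the tree.
Branch lengths along that path: 0.44 + 0.81 + 1.80 + 1.96 + 1.55 + 1.90 + 0.62 + 0.52 + 1.42 = 11.02.

11.02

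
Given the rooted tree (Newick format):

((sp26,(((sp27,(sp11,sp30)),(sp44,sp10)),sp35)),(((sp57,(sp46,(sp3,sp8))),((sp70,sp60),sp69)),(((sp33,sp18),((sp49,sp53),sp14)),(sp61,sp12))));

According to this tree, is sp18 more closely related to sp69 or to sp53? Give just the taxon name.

sp53

The MRCA of sp18 and sp53 subtends ((sp33,sp18),((sp49,sp53),sp14)) (5 taxa).
The MRCA of sp18 and sp69 subtends (((sp57,(sp46,(sp3,sp8))),((sp70,sp60),sp69)),(((sp33,sp18),((sp49,sp53),sp14)),(sp61,sp12))) (14 taxa).
The first is nested inside the second, so sp18 shares a more recent common ancestor with sp53.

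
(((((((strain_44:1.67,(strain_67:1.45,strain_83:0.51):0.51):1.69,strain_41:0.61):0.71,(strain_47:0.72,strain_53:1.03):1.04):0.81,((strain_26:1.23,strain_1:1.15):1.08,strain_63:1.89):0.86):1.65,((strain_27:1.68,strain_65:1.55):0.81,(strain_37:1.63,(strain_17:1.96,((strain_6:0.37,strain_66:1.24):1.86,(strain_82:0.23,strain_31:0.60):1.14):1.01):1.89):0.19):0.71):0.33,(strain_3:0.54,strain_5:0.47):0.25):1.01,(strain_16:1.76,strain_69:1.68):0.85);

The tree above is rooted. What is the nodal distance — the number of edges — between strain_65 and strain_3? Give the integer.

The MRCA of strain_65 and strain_3 is the node subtending ((((((strain_44,(strain_67,strain_83)),strain_41),(strain_47,strain_53)),((strain_26,strain_1),strain_63)),((strain_27,strain_65),(strain_37,(strain_17,((strain_6,strain_66),(strain_82,strain_31)))))),(strain_3,strain_5)).
From strain_65 up to that node: 4 branches. From strain_3 up to the same node: 2 branches. Total: 4 + 2 = 6.

6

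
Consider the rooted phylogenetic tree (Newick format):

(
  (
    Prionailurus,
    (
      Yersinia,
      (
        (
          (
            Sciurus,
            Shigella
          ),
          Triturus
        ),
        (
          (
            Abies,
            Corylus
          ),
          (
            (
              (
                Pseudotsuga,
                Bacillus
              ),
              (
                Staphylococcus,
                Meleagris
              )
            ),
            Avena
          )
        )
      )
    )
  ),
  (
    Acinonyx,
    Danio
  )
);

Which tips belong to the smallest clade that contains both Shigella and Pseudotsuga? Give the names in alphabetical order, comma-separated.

Abies, Avena, Bacillus, Corylus, Meleagris, Pseudotsuga, Sciurus, Shigella, Staphylococcus, Triturus

Tracing Shigella: it sits inside (Sciurus,Shigella).
Tracing Pseudotsuga: it sits inside (Pseudotsuga,Bacillus).
The smallest clade enclosing both is (((Sciurus,Shigella),Triturus),((Abies,Corylus),(((Pseudotsuga,Bacillus),(Staphylococcus,Meleagris)),Avena))); the answer is its 10 terminal taxa in alphabetical order.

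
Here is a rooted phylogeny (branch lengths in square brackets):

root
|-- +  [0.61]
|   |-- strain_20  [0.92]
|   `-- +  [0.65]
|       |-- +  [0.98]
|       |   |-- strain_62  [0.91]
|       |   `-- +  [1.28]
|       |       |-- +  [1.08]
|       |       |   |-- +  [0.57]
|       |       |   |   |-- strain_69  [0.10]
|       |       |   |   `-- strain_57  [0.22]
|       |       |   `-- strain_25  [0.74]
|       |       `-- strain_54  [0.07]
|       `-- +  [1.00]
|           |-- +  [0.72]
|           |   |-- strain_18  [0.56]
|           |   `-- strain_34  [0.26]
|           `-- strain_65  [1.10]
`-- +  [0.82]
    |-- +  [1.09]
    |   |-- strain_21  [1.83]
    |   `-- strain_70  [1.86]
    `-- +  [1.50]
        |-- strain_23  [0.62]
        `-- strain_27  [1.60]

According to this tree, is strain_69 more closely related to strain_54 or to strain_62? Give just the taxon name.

strain_54

The MRCA of strain_69 and strain_54 subtends (((strain_69,strain_57),strain_25),strain_54) (4 taxa).
The MRCA of strain_69 and strain_62 subtends (strain_62,(((strain_69,strain_57),strain_25),strain_54)) (5 taxa).
The first is nested inside the second, so strain_69 shares a more recent common ancestor with strain_54.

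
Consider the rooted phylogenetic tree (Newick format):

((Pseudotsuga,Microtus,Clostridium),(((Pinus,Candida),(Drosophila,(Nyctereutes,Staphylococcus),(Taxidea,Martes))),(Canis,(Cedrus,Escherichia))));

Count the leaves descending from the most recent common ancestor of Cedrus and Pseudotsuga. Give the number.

13

The MRCA of Cedrus and Pseudotsuga is the root, so the clade is the entire tree.
That clade contains 13 terminal taxa: Candida, Canis, Cedrus, Clostridium, Drosophila, Escherichia, Martes, Microtus, Nyctereutes, Pinus, Pseudotsuga, Staphylococcus, Taxidea.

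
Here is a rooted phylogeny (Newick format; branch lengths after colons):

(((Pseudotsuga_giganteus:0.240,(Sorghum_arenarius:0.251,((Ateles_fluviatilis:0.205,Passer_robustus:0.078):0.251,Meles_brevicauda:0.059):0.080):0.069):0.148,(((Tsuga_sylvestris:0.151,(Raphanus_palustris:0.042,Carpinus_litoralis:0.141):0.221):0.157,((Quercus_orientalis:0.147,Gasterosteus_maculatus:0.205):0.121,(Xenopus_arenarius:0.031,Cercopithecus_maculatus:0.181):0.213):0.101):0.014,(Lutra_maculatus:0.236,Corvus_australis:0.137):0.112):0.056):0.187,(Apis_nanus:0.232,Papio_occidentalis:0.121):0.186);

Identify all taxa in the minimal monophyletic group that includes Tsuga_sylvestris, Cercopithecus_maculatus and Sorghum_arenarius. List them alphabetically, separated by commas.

Ateles_fluviatilis, Carpinus_litoralis, Cercopithecus_maculatus, Corvus_australis, Gasterosteus_maculatus, Lutra_maculatus, Meles_brevicauda, Passer_robustus, Pseudotsuga_giganteus, Quercus_orientalis, Raphanus_palustris, Sorghum_arenarius, Tsuga_sylvestris, Xenopus_arenarius

Tracing Tsuga_sylvestris: it sits inside (Tsuga_sylvestris,(Raphanus_palustris,Carpinus_litoralis)).
Tracing Cercopithecus_maculatus: it sits inside (Xenopus_arenarius,Cercopithecus_maculatus).
Tracing Sorghum_arenarius: it sits inside (Sorghum_arenarius,((Ateles_fluviatilis,Passer_robustus),Meles_brevicauda)).
The smallest clade enclosing all 3 is ((Pseudotsuga_giganteus,(Sorghum_arenarius,((Ateles_fluviatilis,Passer_robustus),Meles_brevicauda))),(((Tsuga_sylvestris,(Raphanus_palustris,Carpinus_litoralis)),((Quercus_orientalis,Gasterosteus_maculatus),(Xenopus_arenarius,Cercopithecus_maculatus))),(Lutra_maculatus,Corvus_australis))); the answer is its 14 terminal taxa in alphabetical order.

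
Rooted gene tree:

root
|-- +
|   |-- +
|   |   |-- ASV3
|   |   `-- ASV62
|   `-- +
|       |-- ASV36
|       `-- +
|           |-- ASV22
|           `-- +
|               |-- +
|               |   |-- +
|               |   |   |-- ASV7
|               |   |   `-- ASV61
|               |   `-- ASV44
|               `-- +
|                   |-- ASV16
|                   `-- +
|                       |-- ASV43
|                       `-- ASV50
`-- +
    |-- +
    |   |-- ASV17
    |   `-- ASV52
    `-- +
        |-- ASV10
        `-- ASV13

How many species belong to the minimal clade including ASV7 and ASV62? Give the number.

10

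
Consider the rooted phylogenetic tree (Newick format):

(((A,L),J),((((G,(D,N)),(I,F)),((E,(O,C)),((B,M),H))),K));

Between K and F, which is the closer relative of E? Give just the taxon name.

The MRCA of E and F subtends (((G,(D,N)),(I,F)),((E,(O,C)),((B,M),H))) (11 taxa).
The MRCA of E and K subtends ((((G,(D,N)),(I,F)),((E,(O,C)),((B,M),H))),K) (12 taxa).
The first is nested inside the second, so E shares a more recent common ancestor with F.

F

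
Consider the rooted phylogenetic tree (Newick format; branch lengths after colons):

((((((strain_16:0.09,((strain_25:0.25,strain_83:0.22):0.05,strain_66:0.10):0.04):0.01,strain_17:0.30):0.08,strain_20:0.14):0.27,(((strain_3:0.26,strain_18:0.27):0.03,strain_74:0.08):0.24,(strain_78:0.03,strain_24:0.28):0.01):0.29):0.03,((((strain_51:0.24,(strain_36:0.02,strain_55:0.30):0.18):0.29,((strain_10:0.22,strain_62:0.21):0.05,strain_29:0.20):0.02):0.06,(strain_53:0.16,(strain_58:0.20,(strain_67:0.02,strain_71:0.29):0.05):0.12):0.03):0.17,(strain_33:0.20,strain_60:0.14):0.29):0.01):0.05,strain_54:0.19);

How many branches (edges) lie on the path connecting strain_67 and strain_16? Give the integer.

The MRCA of strain_67 and strain_16 is the node subtending (((((strain_16,((strain_25,strain_83),strain_66)),strain_17),strain_20),(((strain_3,strain_18),strain_74),(strain_78,strain_24))),((((strain_51,(strain_36,strain_55)),((strain_10,strain_62),strain_29)),(strain_53,(strain_58,(strain_67,strain_71)))),(strain_33,strain_60))).
From strain_67 up to that node: 6 branches. From strain_16 up to the same node: 5 branches. Total: 6 + 5 = 11.

11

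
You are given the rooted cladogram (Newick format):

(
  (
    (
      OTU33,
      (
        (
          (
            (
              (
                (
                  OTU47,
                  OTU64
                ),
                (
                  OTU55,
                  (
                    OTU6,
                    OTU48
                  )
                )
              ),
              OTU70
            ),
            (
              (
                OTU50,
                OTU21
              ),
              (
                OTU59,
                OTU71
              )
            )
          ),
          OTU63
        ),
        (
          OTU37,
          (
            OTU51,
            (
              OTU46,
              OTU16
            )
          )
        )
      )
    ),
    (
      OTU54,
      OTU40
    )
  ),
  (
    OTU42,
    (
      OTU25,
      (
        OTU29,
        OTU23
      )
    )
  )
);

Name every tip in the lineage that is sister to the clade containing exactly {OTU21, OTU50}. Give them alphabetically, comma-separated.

OTU59, OTU71

The clade containing exactly {OTU21, OTU50} attaches to the tree at the node subtending ((OTU50,OTU21),(OTU59,OTU71)).
The other lineage descending from that same node — the sister group — is (OTU59,OTU71); its 2 tips in alphabetical order are the answer.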